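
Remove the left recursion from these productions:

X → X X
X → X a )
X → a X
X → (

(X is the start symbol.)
X → a X X'
X → ( X'
X' → X X'
X' → a ) X'
X' → ε

X is directly left-recursive. The standard transformation for
  A → A α₁ | ... | A α_m | β₁ | ... | β_n
is
  A  → β₁ A' | ... | β_n A'
  A' → α₁ A' | ... | α_m A' | ε

X → a X becomes X → a X X'
X → ( becomes X → ( X'
X → X X becomes X' → X X'
X → X a ) becomes X' → a ) X'
Add X' → ε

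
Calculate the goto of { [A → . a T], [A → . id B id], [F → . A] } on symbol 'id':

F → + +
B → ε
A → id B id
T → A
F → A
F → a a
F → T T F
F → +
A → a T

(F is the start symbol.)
{ [A → id . B id], [B → .] }

GOTO(I, 'id') = CLOSURE({ [A → αX.β] : [A → α.Xβ] ∈ I, X = 'id' })

Items with dot before 'id', with the dot advanced:
  [A → . id B id] → [A → id . B id]
Closure of the advanced items:
  [A → id . B id] has the dot before B: add [B → .]

GOTO = { [A → id . B id], [B → .] }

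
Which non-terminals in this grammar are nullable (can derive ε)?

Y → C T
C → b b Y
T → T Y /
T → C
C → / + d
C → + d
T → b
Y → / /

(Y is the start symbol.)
None

A non-terminal is nullable if it can derive ε (the empty string): either it has an ε-production, or it has a production whose right-hand side consists entirely of nullable non-terminals.

There are no ε-productions, so no non-terminal can derive ε.
No non-terminals are nullable.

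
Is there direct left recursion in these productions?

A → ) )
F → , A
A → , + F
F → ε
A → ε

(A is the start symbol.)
Direct left recursion occurs when N → N α for some non-terminal N (the right-hand side begins with the left-hand side itself).

A → ) ): starts with ')'
F → , A: starts with ','
A → , + F: starts with ','
F → ε: starts with ε
A → ε: starts with ε

No direct left recursion found.

Answer: No direct left recursion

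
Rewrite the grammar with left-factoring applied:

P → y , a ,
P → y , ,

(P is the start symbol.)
Left-factoring transforms A → αβ₁ | αβ₂ into A → αA' and A' → β₁ | β₂
(α is the longest common prefix among the alternatives). Repeat until
no nonterminal has two alternatives with a common prefix.

Round 1: P has alternatives sharing prefix 'y ,'. Introduce P': P → y , P'
  Add: P' → a ,
  Add: P' → ,

No remaining common prefixes — done.

Resulting grammar:
P → y , P'
P' → a ,
P' → ,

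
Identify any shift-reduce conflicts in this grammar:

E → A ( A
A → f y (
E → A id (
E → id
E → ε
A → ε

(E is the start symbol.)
Yes — I0: [A → .] vs [A → . f y (]; I7: [A → .] vs [A → . f y (]

A shift-reduce conflict occurs when an LR(0) state has both:
  - a complete (reduce) item [A → α .] (dot at the end), and
  - a shift item [B → β . c γ] (dot before a terminal).

Augment with E' → E and build the canonical LR(0) collection (I0 = CLOSURE({[E' → . E]}), then GOTO on every symbol after a dot until no new states appear). It has 11 states:
  I0: { [A → . f y (], [A → .], [E → . A ( A], [E → . A id (], [E → . id], [E → .], [E' → . E] }  — shift, 2 reduces
  I1: { [E → A . ( A], [E → A . id (] }  — shift
  I2: { [E' → E .] }  — accept
  I3: { [A → f . y (] }  — shift
  I4: { [E → id .] }  — reduce
  I5: { [A → f y . (] }  — shift
  I6: { [A → f y ( .] }  — reduce
  I7: { [A → . f y (], [A → .], [E → A ( . A] }  — shift, reduce
  I8: { [E → A id . (] }  — shift
  I9: { [E → A id ( .] }  — reduce
  I10: { [E → A ( A .] }  — reduce

I0 contains reduce items [A → .], [E → .] and shift items [A → . f y (], [E → . id] — shift-reduce conflict.
I7 contains reduce item [A → .] and shift item [A → . f y (] — shift-reduce conflict.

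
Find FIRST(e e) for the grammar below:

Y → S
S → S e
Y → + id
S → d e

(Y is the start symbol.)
{ 'e' }

To compute FIRST(e e), process the symbols left to right:
Symbol e is a terminal. Add 'e' and stop.
FIRST(e e) = { 'e' }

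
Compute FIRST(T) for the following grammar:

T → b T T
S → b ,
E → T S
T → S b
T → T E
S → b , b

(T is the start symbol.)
{ 'b' }

FIRST sets of the other non-terminals involved (by the same procedure, iterated to a fixed point):
  FIRST(S) = { 'b' }

From T → b T T:
  - b is a terminal: add 'b' and stop
From T → S b:
  - S is a non-terminal: add FIRST(S) \ {ε} = { 'b' }
    S is not nullable, so stop
From T → T E:
  - T is the symbol being defined: contributes nothing new
    T is not nullable, so stop

Collecting: FIRST(T) = { 'b' }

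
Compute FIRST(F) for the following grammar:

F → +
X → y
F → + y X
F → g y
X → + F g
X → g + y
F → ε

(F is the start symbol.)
{ '+', 'g', ε }

From F → +:
  - '+' is a terminal: add '+' and stop
From F → + y X:
  - '+' is a terminal: add '+' and stop
From F → g y:
  - g is a terminal: add 'g' and stop
From F → ε:
  - ε-production, so ε ∈ FIRST(F)

Collecting: FIRST(F) = { '+', 'g', ε }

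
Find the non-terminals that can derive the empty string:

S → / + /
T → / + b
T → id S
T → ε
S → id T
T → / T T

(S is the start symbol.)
A non-terminal is nullable if it can derive ε (the empty string): either it has an ε-production, or it has a production whose right-hand side consists entirely of nullable non-terminals.

ε-productions: T → ε
So T is immediately nullable.
No further non-terminal can be added: every production for the remaining non-terminals contains a terminal or a non-nullable non-terminal.
Nullable = { 'T' }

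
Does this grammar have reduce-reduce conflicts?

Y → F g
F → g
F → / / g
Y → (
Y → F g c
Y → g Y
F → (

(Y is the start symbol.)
Yes — I1: [F → ( .] vs [Y → ( .]

A reduce-reduce conflict occurs when an LR(0) state has two complete items [A → α .] and [B → β .] — both call for a reduction, and with no lookahead the parser cannot choose between them.

Augment with Y' → Y and build the canonical LR(0) collection (I0 = CLOSURE({[Y' → . Y]}), then GOTO on every symbol after a dot until no new states appear). It has 11 states:
  I0: { [F → . (], [F → . / / g], [F → . g], [Y → . (], [Y → . F g c], [Y → . F g], [Y → . g Y], [Y' → . Y] }  — shift
  I1: { [F → ( .], [Y → ( .] }  — 2 reduces
  I2: { [F → / . / g] }  — shift
  I3: { [Y → F . g c], [Y → F . g] }  — shift
  I4: { [Y' → Y .] }  — accept
  I5: { [F → . (], [F → . / / g], [F → . g], [F → g .], [Y → . (], [Y → . F g c], [Y → . F g], [Y → . g Y], [Y → g . Y] }  — shift, reduce
  I6: { [Y → g Y .] }  — reduce
  I7: { [Y → F g . c], [Y → F g .] }  — shift, reduce
  I8: { [Y → F g c .] }  — reduce
  I9: { [F → / / . g] }  — shift
  I10: { [F → / / g .] }  — reduce

I1 contains complete items [F → ( .], [Y → ( .] — reduce-reduce conflict.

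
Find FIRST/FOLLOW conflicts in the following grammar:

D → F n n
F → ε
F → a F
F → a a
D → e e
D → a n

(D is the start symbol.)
No FIRST/FOLLOW conflicts.

Nullable non-terminals: F.

F: nullable alternative(s) F → ε; FOLLOW(F) = { 'n' }
  F → ε: FIRST \ {ε} = { } — this is the only nullable alternative, skip
  F → a F: FIRST \ {ε} = { 'a' } — disjoint from FOLLOW(F)
  F → a a: FIRST \ {ε} = { 'a' } — disjoint from FOLLOW(F)

D has no nullable alternative, so no FIRST/FOLLOW check is needed there.

No FIRST/FOLLOW conflicts found.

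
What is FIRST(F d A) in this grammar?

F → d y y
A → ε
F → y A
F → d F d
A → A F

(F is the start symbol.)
{ 'd', 'y' }

FIRST sets of the non-terminals involved (from the grammar, by fixed-point iteration):
  FIRST(F) = { 'd', 'y' }

To compute FIRST(F d A), process the symbols left to right:
Symbol F is a non-terminal. Add FIRST(F) \ {ε} = { 'd', 'y' }
F is not nullable (ε ∉ FIRST(F)), so stop here.
FIRST(F d A) = { 'd', 'y' }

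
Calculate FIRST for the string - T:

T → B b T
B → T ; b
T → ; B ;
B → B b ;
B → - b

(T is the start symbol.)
{ '-' }

To compute FIRST(- T), process the symbols left to right:
Symbol - is a terminal. Add '-' and stop.
FIRST(- T) = { '-' }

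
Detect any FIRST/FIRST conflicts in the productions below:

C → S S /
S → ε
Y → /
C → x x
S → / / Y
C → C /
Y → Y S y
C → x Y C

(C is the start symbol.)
FIRST sets of the non-terminals at (or reachable through a nullable prefix from) the front of some alternative:
  FIRST(S) = { '/', ε }
  FIRST(C) = { '/', 'x' }
  FIRST(Y) = { '/' }

Productions for C:
  C → S S /: FIRST = { '/' }
  C → x x: FIRST = { 'x' }
  C → C /: FIRST = { '/', 'x' }
  C → x Y C: FIRST = { 'x' }
Productions for S:
  S → ε: FIRST = { ε }
  S → / / Y: FIRST = { '/' }
Productions for Y:
  Y → /: FIRST = { '/' }
  Y → Y S y: FIRST = { '/' }

Conflict for C: C → S S / and C → C /
  Overlap: { '/' }
Conflict for C: C → x x and C → C /
  Overlap: { 'x' }
Conflict for C: C → x x and C → x Y C
  Overlap: { 'x' }
Conflict for C: C → C / and C → x Y C
  Overlap: { 'x' }
Conflict for Y: Y → / and Y → Y S y
  Overlap: { '/' }

Answer: Yes. C → S S '/' / C → C '/' on { '/' }; C → x x / C → C '/' on { 'x' }; C → x x / C → x Y C on { 'x' }; C → C '/' / C → x Y C on { 'x' }; Y → '/' / Y → Y S y on { '/' }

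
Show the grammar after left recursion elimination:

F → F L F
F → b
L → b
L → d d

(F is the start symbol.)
F → b F'
F' → L F F'
F' → ε
L → b
L → d d

F is directly left-recursive. The standard transformation for
  A → A α₁ | ... | A α_m | β₁ | ... | β_n
is
  A  → β₁ A' | ... | β_n A'
  A' → α₁ A' | ... | α_m A' | ε

F → b becomes F → b F'
F → F L F becomes F' → L F F'
Add F' → ε

Productions for other non-terminals are unchanged:
  L → b
  L → d d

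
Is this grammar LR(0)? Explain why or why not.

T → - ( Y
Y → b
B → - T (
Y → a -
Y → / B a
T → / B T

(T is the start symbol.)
Augment with T' → T and build the canonical LR(0) collection (I0 = CLOSURE({[T' → . T]}), then GOTO on every symbol after a dot until no new states appear). It has 17 states:
  I0: { [T → . - ( Y], [T → . / B T], [T' → . T] }  — shift
  I1: { [T → - . ( Y] }  — shift
  I2: { [B → . - T (], [T → / . B T] }  — shift
  I3: { [T' → T .] }  — accept
  I4: { [B → - . T (], [T → . - ( Y], [T → . / B T] }  — shift
  I5: { [T → . - ( Y], [T → . / B T], [T → / B . T] }  — shift
  I6: { [T → / B T .] }  — reduce
  I7: { [B → - T . (] }  — shift
  I8: { [B → - T ( .] }  — reduce
  I9: { [T → - ( . Y], [Y → . / B a], [Y → . a -], [Y → . b] }  — shift
  I10: { [B → . - T (], [Y → / . B a] }  — shift
  I11: { [T → - ( Y .] }  — reduce
  I12: { [Y → a . -] }  — shift
  I13: { [Y → b .] }  — reduce
  I14: { [Y → a - .] }  — reduce
  I15: { [Y → / B . a] }  — shift
  I16: { [Y → / B a .] }  — reduce

Every state is either a pure shift/goto state or contains exactly one complete item and nothing to shift — no conflicts. The grammar is LR(0).

Answer: Yes, the grammar is LR(0)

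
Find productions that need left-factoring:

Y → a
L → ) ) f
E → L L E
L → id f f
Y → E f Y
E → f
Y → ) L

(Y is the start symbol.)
Left-factoring is needed when two productions for the same non-terminal
share a common prefix on the right-hand side.

Productions for Y:
  Y → a
  Y → E f Y
  Y → ) L
Productions for L:
  L → ) ) f
  L → id f f
Productions for E:
  E → L L E
  E → f

No common prefixes found.

Answer: No, left-factoring is not needed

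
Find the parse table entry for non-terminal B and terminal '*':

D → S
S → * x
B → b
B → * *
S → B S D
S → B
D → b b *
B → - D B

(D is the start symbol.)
B → * *

To find M[B, '*'], we find productions for B where '*' is in the predict set (PREDICT(N → α) = (FIRST(α) \ {ε}) ∪ (FOLLOW(N) if α ⇒* ε)).

B → b: PREDICT = { 'b' }
B → * *: PREDICT = { '*' }
  '*' is in predict set, so this production goes in M[B, '*']
B → - D B: PREDICT = { '-' }

M[B, '*'] = B → * *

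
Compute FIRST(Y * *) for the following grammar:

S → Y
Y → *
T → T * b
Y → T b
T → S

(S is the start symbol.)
FIRST sets of the non-terminals involved (from the grammar, by fixed-point iteration):
  FIRST(Y) = { '*' }

To compute FIRST(Y * *), process the symbols left to right:
Symbol Y is a non-terminal. Add FIRST(Y) \ {ε} = { '*' }
Y is not nullable (ε ∉ FIRST(Y)), so stop here.
FIRST(Y * *) = { '*' }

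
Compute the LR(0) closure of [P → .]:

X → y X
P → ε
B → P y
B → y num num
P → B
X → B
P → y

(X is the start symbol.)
Start with: [P → .]
The dot is at the end, so nothing is added.

CLOSURE = { [P → .] }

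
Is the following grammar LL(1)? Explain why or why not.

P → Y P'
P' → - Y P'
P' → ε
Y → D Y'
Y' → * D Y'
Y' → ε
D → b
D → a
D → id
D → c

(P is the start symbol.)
Yes, the grammar is LL(1).

Relevant sets:
  FOLLOW(P') = { $ }
  FOLLOW(Y') = { $, '-' }

For P':
  PREDICT(P' → '-' Y P') = { '-' }
  PREDICT(P' → ε) = { $ }
For Y':
  PREDICT(Y' → '*' D Y') = { '*' }
  PREDICT(Y' → ε) = { $, '-' }
For D:
  PREDICT(D → b) = { 'b' }
  PREDICT(D → a) = { 'a' }
  PREDICT(D → id) = { 'id' }
  PREDICT(D → c) = { 'c' }
P, Y have a single production, so nothing to check there.

All predict sets are disjoint. The grammar IS LL(1).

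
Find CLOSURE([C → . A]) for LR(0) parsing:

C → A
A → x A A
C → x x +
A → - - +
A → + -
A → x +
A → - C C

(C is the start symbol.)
To compute CLOSURE, for each item [A → α.Bβ] where B is a non-terminal, add [B → .γ] for all productions B → γ; repeat for the newly added items until nothing changes.

Start with: [C → . A]
  [C → . A] has the dot before A: add [A → . x A A], [A → . - - +], [A → . + -], [A → . x +], [A → . - C C]
No further items can be added.

CLOSURE = { [A → . + -], [A → . - - +], [A → . - C C], [A → . x +], [A → . x A A], [C → . A] }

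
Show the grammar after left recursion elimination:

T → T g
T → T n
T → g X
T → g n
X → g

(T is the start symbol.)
T → g X T'
T → g n T'
T' → g T'
T' → n T'
T' → ε
X → g

T is directly left-recursive. The standard transformation for
  A → A α₁ | ... | A α_m | β₁ | ... | β_n
is
  A  → β₁ A' | ... | β_n A'
  A' → α₁ A' | ... | α_m A' | ε

T → g X becomes T → g X T'
T → g n becomes T → g n T'
T → T g becomes T' → g T'
T → T n becomes T' → n T'
Add T' → ε

Productions for other non-terminals are unchanged:
  X → g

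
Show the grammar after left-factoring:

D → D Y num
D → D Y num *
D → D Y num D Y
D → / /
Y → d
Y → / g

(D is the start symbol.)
D → D Y num D'
D' → ε
D' → *
D' → D Y
D → / /
Y → d
Y → / g

Left-factoring transforms A → αβ₁ | αβ₂ into A → αA' and A' → β₁ | β₂
(α is the longest common prefix among the alternatives). Repeat until
no nonterminal has two alternatives with a common prefix.

Round 1: D has alternatives sharing prefix 'D Y num'. Introduce D': D → D Y num D'
  Add: D' → ε
  Add: D' → *
  Add: D' → D Y

No remaining common prefixes — done.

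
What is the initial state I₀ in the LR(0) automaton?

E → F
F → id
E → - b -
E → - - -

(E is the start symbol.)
{ [E → . - - -], [E → . - b -], [E → . F], [E' → . E], [F → . id] }

First, augment the grammar with E' → E
I₀ = CLOSURE({ [E' → . E] }):
  [E' → . E] has the dot before E: add [E → . F], [E → . - b -], [E → . - - -]
  [E → . F] has the dot before F: add [F → . id]
No further items can be added.

I₀ = { [E → . - - -], [E → . - b -], [E → . F], [E' → . E], [F → . id] }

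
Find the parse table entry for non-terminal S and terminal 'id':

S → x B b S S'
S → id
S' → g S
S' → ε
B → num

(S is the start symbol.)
S → id

To find M[S, 'id'], we find productions for S where 'id' is in the predict set (PREDICT(N → α) = (FIRST(α) \ {ε}) ∪ (FOLLOW(N) if α ⇒* ε)).

S → x B b S S': PREDICT = { 'x' }
S → id: PREDICT = { 'id' }
  'id' is in predict set, so this production goes in M[S, 'id']

M[S, 'id'] = S → id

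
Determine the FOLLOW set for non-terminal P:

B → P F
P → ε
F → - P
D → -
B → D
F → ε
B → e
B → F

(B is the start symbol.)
To compute FOLLOW(P), find every occurrence of P on a right-hand side N → α P β: add FIRST(β) \ {ε}, and if β is empty or nullable also add FOLLOW(N). Iterate to a fixed point.

In B → P F: P is followed by F, add FIRST(F) \ {ε} = { '-' }
  F is nullable, so also add FOLLOW(B)
In F → - P: P is at the end, add FOLLOW(F)

The FOLLOW sets referred to above (computed the same way, to a fixed point):
  FOLLOW(B) = { $ }
  FOLLOW(F) = { $ }

Taking the union: FOLLOW(P) = { $, '-' }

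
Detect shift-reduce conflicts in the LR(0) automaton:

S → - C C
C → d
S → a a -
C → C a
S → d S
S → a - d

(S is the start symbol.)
Yes — I12: [S → - C C .] vs [C → C . a]

A shift-reduce conflict occurs when an LR(0) state has both:
  - a complete (reduce) item [A → α .] (dot at the end), and
  - a shift item [B → β . c γ] (dot before a terminal).

Augment with S' → S and build the canonical LR(0) collection (I0 = CLOSURE({[S' → . S]}), then GOTO on every symbol after a dot until no new states appear). It has 14 states:
  I0: { [S → . - C C], [S → . a - d], [S → . a a -], [S → . d S], [S' → . S] }  — shift
  I1: { [C → . C a], [C → . d], [S → - . C C] }  — shift
  I2: { [S' → S .] }  — accept
  I3: { [S → a . - d], [S → a . a -] }  — shift
  I4: { [S → . - C C], [S → . a - d], [S → . a a -], [S → . d S], [S → d . S] }  — shift
  I5: { [S → d S .] }  — reduce
  I6: { [S → a - . d] }  — shift
  I7: { [S → a a . -] }  — shift
  I8: { [S → a a - .] }  — reduce
  I9: { [S → a - d .] }  — reduce
  I10: { [C → . C a], [C → . d], [C → C . a], [S → - C . C] }  — shift
  I11: { [C → d .] }  — reduce
  I12: { [C → C . a], [S → - C C .] }  — shift, reduce
  I13: { [C → C a .] }  — reduce

I12 contains reduce item [S → - C C .] and shift item [C → C . a] — shift-reduce conflict.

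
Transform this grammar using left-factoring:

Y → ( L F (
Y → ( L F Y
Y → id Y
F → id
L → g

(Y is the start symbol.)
Y → ( L F Y'
Y' → (
Y' → Y
Y → id Y
F → id
L → g

Left-factoring transforms A → αβ₁ | αβ₂ into A → αA' and A' → β₁ | β₂
(α is the longest common prefix among the alternatives). Repeat until
no nonterminal has two alternatives with a common prefix.

Round 1: Y has alternatives sharing prefix '( L F'. Introduce Y': Y → ( L F Y'
  Add: Y' → (
  Add: Y' → Y

No remaining common prefixes — done.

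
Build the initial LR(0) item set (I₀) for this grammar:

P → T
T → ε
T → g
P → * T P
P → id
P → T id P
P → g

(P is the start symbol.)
First, augment the grammar with P' → P
I₀ = CLOSURE({ [P' → . P] }):
  [P' → . P] has the dot before P: add [P → . T], [P → . * T P], [P → . id], [P → . T id P], [P → . g]
  [P → . T] has the dot before T: add [T → .], [T → . g]
No further items can be added.

I₀ = { [P → . * T P], [P → . T id P], [P → . T], [P → . g], [P → . id], [P' → . P], [T → . g], [T → .] }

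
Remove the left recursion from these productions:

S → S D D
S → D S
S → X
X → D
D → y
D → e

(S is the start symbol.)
S is directly left-recursive. The standard transformation for
  A → A α₁ | ... | A α_m | β₁ | ... | β_n
is
  A  → β₁ A' | ... | β_n A'
  A' → α₁ A' | ... | α_m A' | ε

S → D S becomes S → D S S'
S → X becomes S → X S'
S → S D D becomes S' → D D S'
Add S' → ε

Productions for other non-terminals are unchanged:
  X → D
  D → y
  D → e

Resulting grammar:
S → D S S'
S → X S'
S' → D D S'
S' → ε
X → D
D → y
D → e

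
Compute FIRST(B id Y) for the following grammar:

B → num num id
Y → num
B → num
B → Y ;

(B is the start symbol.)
{ 'num' }

FIRST sets of the non-terminals involved (from the grammar, by fixed-point iteration):
  FIRST(B) = { 'num' }

To compute FIRST(B id Y), process the symbols left to right:
Symbol B is a non-terminal. Add FIRST(B) \ {ε} = { 'num' }
B is not nullable (ε ∉ FIRST(B)), so stop here.
FIRST(B id Y) = { 'num' }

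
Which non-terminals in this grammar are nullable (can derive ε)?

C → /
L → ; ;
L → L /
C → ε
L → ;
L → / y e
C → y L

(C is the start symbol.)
A non-terminal is nullable if it can derive ε (the empty string): either it has an ε-production, or it has a production whose right-hand side consists entirely of nullable non-terminals.

ε-productions: C → ε
So C is immediately nullable.
No further non-terminal can be added: every production for the remaining non-terminals contains a terminal or a non-nullable non-terminal.
Nullable = { 'C' }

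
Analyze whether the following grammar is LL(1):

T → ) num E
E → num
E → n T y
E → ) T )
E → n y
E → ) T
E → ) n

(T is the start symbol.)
A grammar is LL(1) if for each non-terminal N with multiple productions, the predict sets of those productions are pairwise disjoint, where PREDICT(N → α) = (FIRST(α) \ {ε}) ∪ (FOLLOW(N) if α ⇒* ε).

For E:
  PREDICT(E → num) = { 'num' }
  PREDICT(E → n T y) = { 'n' }
  PREDICT(E → ')' T ')') = { ')' }
  PREDICT(E → n y) = { 'n' }
  PREDICT(E → ')' T) = { ')' }
  PREDICT(E → ')' n) = { ')' }
T has a single production, so nothing to check there.

Conflict found: Predict set conflict for E: { 'n' }
The grammar is NOT LL(1).

Answer: No. Predict set conflict for E: { 'n' }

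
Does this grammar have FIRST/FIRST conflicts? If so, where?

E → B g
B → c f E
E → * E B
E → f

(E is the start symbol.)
No FIRST/FIRST conflicts.

A FIRST/FIRST conflict occurs when two productions N → α and N → β for the same non-terminal have FIRST(α) ∩ FIRST(β) ≠ ∅ (with ε ∈ FIRST of a nullable right-hand side, so two nullable alternatives also conflict).

FIRST sets of the non-terminals at (or reachable through a nullable prefix from) the front of some alternative:
  FIRST(B) = { 'c' }

Productions for E:
  E → B g: FIRST = { 'c' }
  E → * E B: FIRST = { '*' }
  E → f: FIRST = { 'f' }
B has only one production, so no FIRST/FIRST conflict is possible there.

All alternatives of each non-terminal have pairwise disjoint FIRST sets.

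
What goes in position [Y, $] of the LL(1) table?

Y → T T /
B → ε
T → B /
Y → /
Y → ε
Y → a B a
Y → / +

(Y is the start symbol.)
To find M[Y, $], we find productions for Y where $ is in the predict set (PREDICT(N → α) = (FIRST(α) \ {ε}) ∪ (FOLLOW(N) if α ⇒* ε)).

Relevant sets:
  FIRST(T) = { '/' }
  FOLLOW(Y) = { $ }

Y → T T /: PREDICT = { '/' }
Y → /: PREDICT = { '/' }
Y → ε: PREDICT = { $ }
  $ is in predict set, so this production goes in M[Y, $]
Y → a B a: PREDICT = { 'a' }
Y → / +: PREDICT = { '/' }

M[Y, $] = Y → ε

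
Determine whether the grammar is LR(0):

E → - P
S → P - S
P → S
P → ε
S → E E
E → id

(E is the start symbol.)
No. Shift-reduce conflict between [P → .] and [E → . - P]

A grammar is LR(0) if no state in the canonical LR(0) collection has:
  - both a shift item (dot before a terminal) and a complete item (shift-reduce conflict), or
  - two or more complete items (reduce-reduce conflict; the accept item [E' → E .] counts as a complete item here).

Augment with E' → E and build the canonical LR(0) collection (I0 = CLOSURE({[E' → . E]}), then GOTO on every symbol after a dot until no new states appear). It has 11 states:
  I0: { [E → . - P], [E → . id], [E' → . E] }  — shift
  I1: { [E → - . P], [E → . - P], [E → . id], [P → . S], [P → .], [S → . E E], [S → . P - S] }  — shift, reduce
  I2: { [E' → E .] }  — accept
  I3: { [E → id .] }  — reduce
  I4: { [E → . - P], [E → . id], [S → E . E] }  — shift
  I5: { [E → - P .], [S → P . - S] }  — shift, reduce
  I6: { [P → S .] }  — reduce
  I7: { [E → . - P], [E → . id], [P → . S], [P → .], [S → . E E], [S → . P - S], [S → P - . S] }  — shift, reduce
  I8: { [S → P . - S] }  — shift
  I9: { [P → S .], [S → P - S .] }  — 2 reduces
  I10: { [S → E E .] }  — reduce

Conflict in state I1:
  Shift-reduce conflict between [P → .] and [E → . - P]
So the grammar is NOT LR(0).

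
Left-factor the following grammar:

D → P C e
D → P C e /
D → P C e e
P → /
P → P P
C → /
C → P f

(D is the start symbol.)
Left-factoring transforms A → αβ₁ | αβ₂ into A → αA' and A' → β₁ | β₂
(α is the longest common prefix among the alternatives). Repeat until
no nonterminal has two alternatives with a common prefix.

Round 1: D has alternatives sharing prefix 'P C e'. Introduce D': D → P C e D'
  Add: D' → ε
  Add: D' → /
  Add: D' → e

No remaining common prefixes — done.

Resulting grammar:
D → P C e D'
D' → ε
D' → /
D' → e
P → /
P → P P
C → /
C → P f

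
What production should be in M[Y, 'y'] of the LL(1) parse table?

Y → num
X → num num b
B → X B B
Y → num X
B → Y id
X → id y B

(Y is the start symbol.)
To find M[Y, 'y'], we find productions for Y where 'y' is in the predict set (PREDICT(N → α) = (FIRST(α) \ {ε}) ∪ (FOLLOW(N) if α ⇒* ε)).

Y → num: PREDICT = { 'num' }
Y → num X: PREDICT = { 'num' }

M[Y, 'y'] is empty (no production applies)

Answer: Empty (error entry)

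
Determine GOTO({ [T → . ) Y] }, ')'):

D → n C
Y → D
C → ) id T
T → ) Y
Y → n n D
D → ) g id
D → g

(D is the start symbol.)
GOTO(I, ')') = CLOSURE({ [A → αX.β] : [A → α.Xβ] ∈ I, X = ')' })

Items with dot before ')', with the dot advanced:
  [T → . ) Y] → [T → ) . Y]
Closure of the advanced items:
  [T → ) . Y] has the dot before Y: add [Y → . D], [Y → . n n D]
  [Y → . D] has the dot before D: add [D → . n C], [D → . ) g id], [D → . g]

GOTO = { [D → . ) g id], [D → . g], [D → . n C], [T → ) . Y], [Y → . D], [Y → . n n D] }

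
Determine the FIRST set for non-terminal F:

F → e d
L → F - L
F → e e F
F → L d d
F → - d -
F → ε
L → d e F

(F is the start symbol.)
{ '-', 'd', 'e', ε }

FIRST sets of the other non-terminals involved (by the same procedure, iterated to a fixed point):
  FIRST(L) = { '-', 'd', 'e' }

From F → e d:
  - e is a terminal: add 'e' and stop
From F → e e F:
  - e is a terminal: add 'e' and stop
From F → L d d:
  - L is a non-terminal: add FIRST(L) \ {ε} = { '-', 'd', 'e' }
    L is not nullable, so stop
From F → - d -:
  - '-' is a terminal: add '-' and stop
From F → ε:
  - ε-production, so ε ∈ FIRST(F)

Collecting: FIRST(F) = { '-', 'd', 'e', ε }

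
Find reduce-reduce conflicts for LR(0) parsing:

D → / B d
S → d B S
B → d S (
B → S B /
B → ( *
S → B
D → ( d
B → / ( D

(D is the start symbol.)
No reduce-reduce conflicts

A reduce-reduce conflict occurs when an LR(0) state has two complete items [A → α .] and [B → β .] — both call for a reduction, and with no lookahead the parser cannot choose between them.

Augment with D' → D and build the canonical LR(0) collection (I0 = CLOSURE({[D' → . D]}), then GOTO on every symbol after a dot until no new states appear). It has 21 states:
  I0: { [D → . ( d], [D → . / B d], [D' → . D] }  — shift
  I1: { [D → ( . d] }  — shift
  I2: { [B → . ( *], [B → . / ( D], [B → . S B /], [B → . d S (], [D → / . B d], [S → . B], [S → . d B S] }  — shift
  I3: { [D' → D .] }  — accept
  I4: { [B → ( . *] }  — shift
  I5: { [B → / . ( D] }  — shift
  I6: { [D → / B . d], [S → B .] }  — shift, reduce
  I7: { [B → . ( *], [B → . / ( D], [B → . S B /], [B → . d S (], [B → S . B /], [S → . B], [S → . d B S] }  — shift
  I8: { [B → . ( *], [B → . / ( D], [B → . S B /], [B → . d S (], [B → d . S (], [S → . B], [S → . d B S], [S → d . B S] }  — shift
  I9: { [B → . ( *], [B → . / ( D], [B → . S B /], [B → . d S (], [S → . B], [S → . d B S], [S → B .], [S → d B . S] }  — shift, reduce
  I10: { [B → . ( *], [B → . / ( D], [B → . S B /], [B → . d S (], [B → S . B /], [B → d S . (], [S → . B], [S → . d B S] }  — shift
  I11: { [B → ( . *], [B → d S ( .] }  — shift, reduce
  I12: { [B → S B . /], [S → B .] }  — shift, reduce
  I13: { [B → S B / .] }  — reduce
  I14: { [B → ( * .] }  — reduce
  I15: { [S → B .] }  — reduce
  I16: { [B → . ( *], [B → . / ( D], [B → . S B /], [B → . d S (], [B → S . B /], [S → . B], [S → . d B S], [S → d B S .] }  — shift, reduce
  I17: { [D → / B d .] }  — reduce
  I18: { [B → / ( . D], [D → . ( d], [D → . / B d] }  — shift
  I19: { [B → / ( D .] }  — reduce
  I20: { [D → ( d .] }  — reduce

No state contains more than one complete item.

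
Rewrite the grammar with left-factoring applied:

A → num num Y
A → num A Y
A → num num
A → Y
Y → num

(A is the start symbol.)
A → num A'
A' → num A''
A'' → Y
A'' → ε
A' → A Y
A → Y
Y → num

Left-factoring transforms A → αβ₁ | αβ₂ into A → αA' and A' → β₁ | β₂
(α is the longest common prefix among the alternatives). Repeat until
no nonterminal has two alternatives with a common prefix.

Round 1: A has alternatives sharing prefix 'num'. Introduce A': A → num A'
  Add: A' → num Y
  Add: A' → A Y
  Add: A' → num

Round 2: A' has alternatives sharing prefix 'num'. Introduce A'': A' → num A''
  Add: A'' → Y
  Add: A'' → ε

No remaining common prefixes — done.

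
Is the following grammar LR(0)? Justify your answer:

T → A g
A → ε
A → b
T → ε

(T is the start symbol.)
A grammar is LR(0) if no state in the canonical LR(0) collection has:
  - both a shift item (dot before a terminal) and a complete item (shift-reduce conflict), or
  - two or more complete items (reduce-reduce conflict; the accept item [T' → T .] counts as a complete item here).

Augment with T' → T and build the canonical LR(0) collection (I0 = CLOSURE({[T' → . T]}), then GOTO on every symbol after a dot until no new states appear). It has 5 states:
  I0: { [A → . b], [A → .], [T → . A g], [T → .], [T' → . T] }  — shift, 2 reduces
  I1: { [T → A . g] }  — shift
  I2: { [T' → T .] }  — accept
  I3: { [A → b .] }  — reduce
  I4: { [T → A g .] }  — reduce

Conflict in state I0:
  Shift-reduce conflict between [A → .] and [A → . b]
So the grammar is NOT LR(0).

Answer: No. Shift-reduce conflict between [A → .] and [A → . b]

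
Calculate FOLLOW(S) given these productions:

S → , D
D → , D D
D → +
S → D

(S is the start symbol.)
To compute FOLLOW(S), find every occurrence of S on a right-hand side N → α S β: add FIRST(β) \ {ε}, and if β is empty or nullable also add FOLLOW(N). Iterate to a fixed point.

S is the start symbol, so $ ∈ FOLLOW(S).
S does not occur on any right-hand side.

Taking the union: FOLLOW(S) = { $ }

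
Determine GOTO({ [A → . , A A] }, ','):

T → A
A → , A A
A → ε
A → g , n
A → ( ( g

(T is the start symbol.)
{ [A → , . A A], [A → . ( ( g], [A → . , A A], [A → . g , n], [A → .] }

GOTO(I, ',') = CLOSURE({ [A → αX.β] : [A → α.Xβ] ∈ I, X = ',' })

Items with dot before ',', with the dot advanced:
  [A → . , A A] → [A → , . A A]
Closure of the advanced items:
  [A → , . A A] has the dot before A: add [A → . , A A], [A → .], [A → . g , n], [A → . ( ( g]

GOTO = { [A → , . A A], [A → . ( ( g], [A → . , A A], [A → . g , n], [A → .] }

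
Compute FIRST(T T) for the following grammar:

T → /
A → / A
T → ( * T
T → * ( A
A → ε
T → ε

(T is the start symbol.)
FIRST sets of the non-terminals involved (from the grammar, by fixed-point iteration):
  FIRST(T) = { '(', '*', '/', ε }

To compute FIRST(T T), process the symbols left to right:
Symbol T is a non-terminal. Add FIRST(T) \ {ε} = { '(', '*', '/' }
T is nullable (ε ∈ FIRST(T)), continue to the next symbol.
Symbol T is a non-terminal. Add FIRST(T) \ {ε} = { '(', '*', '/' }
T is nullable (ε ∈ FIRST(T)), continue to the next symbol.
All symbols are nullable, so ε is in the result.
FIRST(T T) = { '(', '*', '/', ε }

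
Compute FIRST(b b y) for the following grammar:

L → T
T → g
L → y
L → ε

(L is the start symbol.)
To compute FIRST(b b y), process the symbols left to right:
Symbol b is a terminal. Add 'b' and stop.
FIRST(b b y) = { 'b' }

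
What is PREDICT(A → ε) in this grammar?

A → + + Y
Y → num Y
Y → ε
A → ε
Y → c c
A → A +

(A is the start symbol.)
{ $, '+' }

PREDICT(A → ε) = (FIRST(RHS) \ {ε}) ∪ (FOLLOW(A) if ε ∈ FIRST(RHS), i.e. RHS ⇒* ε)
The right-hand side is ε (FIRST(ε) = { ε }), so the predict set is FOLLOW(A) = { $, '+' }
PREDICT(A → ε) = { $, '+' }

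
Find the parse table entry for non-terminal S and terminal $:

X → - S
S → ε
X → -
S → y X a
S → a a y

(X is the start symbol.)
To find M[S, $], we find productions for S where $ is in the predict set (PREDICT(N → α) = (FIRST(α) \ {ε}) ∪ (FOLLOW(N) if α ⇒* ε)).

Relevant sets:
  FOLLOW(S) = { $, 'a' }

S → ε: PREDICT = { $, 'a' }
  $ is in predict set, so this production goes in M[S, $]
S → y X a: PREDICT = { 'y' }
S → a a y: PREDICT = { 'a' }

M[S, $] = S → ε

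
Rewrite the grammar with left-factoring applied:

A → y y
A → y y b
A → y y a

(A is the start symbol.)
Left-factoring transforms A → αβ₁ | αβ₂ into A → αA' and A' → β₁ | β₂
(α is the longest common prefix among the alternatives). Repeat until
no nonterminal has two alternatives with a common prefix.

Round 1: A has alternatives sharing prefix 'y y'. Introduce A': A → y y A'
  Add: A' → ε
  Add: A' → b
  Add: A' → a

No remaining common prefixes — done.

Resulting grammar:
A → y y A'
A' → ε
A' → b
A' → a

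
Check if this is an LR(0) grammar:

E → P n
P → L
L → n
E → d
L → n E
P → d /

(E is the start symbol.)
No. Shift-reduce conflict between [E → d .] and [P → d . /]

Augment with E' → E and build the canonical LR(0) collection (I0 = CLOSURE({[E' → . E]}), then GOTO on every symbol after a dot until no new states appear). It has 9 states:
  I0: { [E → . P n], [E → . d], [E' → . E], [L → . n E], [L → . n], [P → . L], [P → . d /] }  — shift
  I1: { [E' → E .] }  — accept
  I2: { [P → L .] }  — reduce
  I3: { [E → P . n] }  — shift
  I4: { [E → d .], [P → d . /] }  — shift, reduce
  I5: { [E → . P n], [E → . d], [L → . n E], [L → . n], [L → n . E], [L → n .], [P → . L], [P → . d /] }  — shift, reduce
  I6: { [L → n E .] }  — reduce
  I7: { [P → d / .] }  — reduce
  I8: { [E → P n .] }  — reduce

Conflict in state I4:
  Shift-reduce conflict between [E → d .] and [P → d . /]
So the grammar is NOT LR(0).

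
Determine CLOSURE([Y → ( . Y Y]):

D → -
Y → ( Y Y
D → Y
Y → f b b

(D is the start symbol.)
Start with: [Y → ( . Y Y]
  [Y → ( . Y Y] has the dot before Y: add [Y → . ( Y Y], [Y → . f b b]
No further items can be added.

CLOSURE = { [Y → ( . Y Y], [Y → . ( Y Y], [Y → . f b b] }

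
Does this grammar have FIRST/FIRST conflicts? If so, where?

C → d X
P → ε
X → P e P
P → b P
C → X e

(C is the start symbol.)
A FIRST/FIRST conflict occurs when two productions N → α and N → β for the same non-terminal have FIRST(α) ∩ FIRST(β) ≠ ∅ (with ε ∈ FIRST of a nullable right-hand side, so two nullable alternatives also conflict).

FIRST sets of the non-terminals at (or reachable through a nullable prefix from) the front of some alternative:
  FIRST(X) = { 'b', 'e' }

Productions for C:
  C → d X: FIRST = { 'd' }
  C → X e: FIRST = { 'b', 'e' }
Productions for P:
  P → ε: FIRST = { ε }
  P → b P: FIRST = { 'b' }
X has only one production, so no FIRST/FIRST conflict is possible there.

All alternatives of each non-terminal have pairwise disjoint FIRST sets.

Answer: No FIRST/FIRST conflicts.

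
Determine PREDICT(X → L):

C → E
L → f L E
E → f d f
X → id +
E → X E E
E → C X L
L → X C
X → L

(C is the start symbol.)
PREDICT(X → L) = (FIRST(RHS) \ {ε}) ∪ (FOLLOW(X) if ε ∈ FIRST(RHS), i.e. RHS ⇒* ε)
FIRST(L) = { 'f', 'id' }
FIRST(L) = { 'f', 'id' }
ε ∉ FIRST(L), so FOLLOW(X) is not added.
PREDICT(X → L) = { 'f', 'id' }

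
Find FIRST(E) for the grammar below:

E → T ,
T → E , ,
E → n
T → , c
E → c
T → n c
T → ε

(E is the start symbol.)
FIRST sets of the other non-terminals involved (by the same procedure, iterated to a fixed point):
  FIRST(T) = { ',', 'c', 'n', ε }

From E → T ,:
  - T is a non-terminal: add FIRST(T) \ {ε} = { ',', 'c', 'n' }
    T is nullable, so continue to the next symbol
  - ',' is a terminal: add ',' and stop
From E → n:
  - n is a terminal: add 'n' and stop
From E → c:
  - c is a terminal: add 'c' and stop

Collecting: FIRST(E) = { ',', 'c', 'n' }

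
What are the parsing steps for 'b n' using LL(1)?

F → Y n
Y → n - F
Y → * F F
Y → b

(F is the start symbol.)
LL(1) parsing maintains a stack (initially the start symbol over $) and the input. At each step: if the stack top is a terminal, match it against the current input token; if it is a non-terminal N, replace it with the RHS of M[N, lookahead] (the unique production whose predict set contains the lookahead).

Stack is shown with the top on the left.

Stack  Input  Action
--------------------
F $    b n $  output F → Y n
Y n $  b n $  output Y → b
b n $  b n $  match 'b'
n $    n $    match 'n'
$      $      accept

The string is accepted.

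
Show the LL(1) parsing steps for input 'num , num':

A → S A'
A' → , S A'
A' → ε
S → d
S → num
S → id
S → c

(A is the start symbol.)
LL(1) parsing maintains a stack (initially the start symbol over $) and the input. At each step: if the stack top is a terminal, match it against the current input token; if it is a non-terminal N, replace it with the RHS of M[N, lookahead] (the unique production whose predict set contains the lookahead).

Stack is shown with the top on the left.

Stack     Input        Action
-----------------------------
A $       num , num $  output A → S A'
S A' $    num , num $  output S → num
num A' $  num , num $  match 'num'
A' $      , num $      output A' → , S A'
, S A' $  , num $      match ','
S A' $    num $        output S → num
num A' $  num $        match 'num'
A' $      $            output A' → ε
$         $            accept

The string is accepted.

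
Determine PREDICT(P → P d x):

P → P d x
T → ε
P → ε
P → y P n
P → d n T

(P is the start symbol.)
{ 'd', 'y' }

PREDICT(P → P d x) = (FIRST(RHS) \ {ε}) ∪ (FOLLOW(P) if ε ∈ FIRST(RHS), i.e. RHS ⇒* ε)
FIRST(P) = { 'd', 'y', ε }
FIRST(P d x) = { 'd', 'y' }
ε ∉ FIRST(P d x), so FOLLOW(P) is not added.
PREDICT(P → P d x) = { 'd', 'y' }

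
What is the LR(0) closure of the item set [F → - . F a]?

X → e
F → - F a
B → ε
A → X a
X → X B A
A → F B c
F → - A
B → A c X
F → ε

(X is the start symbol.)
{ [F → - . F a], [F → . - A], [F → . - F a], [F → .] }

Start with: [F → - . F a]
  [F → - . F a] has the dot before F: add [F → . - F a], [F → . - A], [F → .]
No further items can be added.

CLOSURE = { [F → - . F a], [F → . - A], [F → . - F a], [F → .] }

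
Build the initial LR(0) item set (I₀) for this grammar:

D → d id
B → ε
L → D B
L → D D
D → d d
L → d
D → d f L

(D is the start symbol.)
{ [D → . d d], [D → . d f L], [D → . d id], [D' → . D] }

First, augment the grammar with D' → D
I₀ = CLOSURE({ [D' → . D] }):
  [D' → . D] has the dot before D: add [D → . d id], [D → . d d], [D → . d f L]
No further items can be added.

I₀ = { [D → . d d], [D → . d f L], [D → . d id], [D' → . D] }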